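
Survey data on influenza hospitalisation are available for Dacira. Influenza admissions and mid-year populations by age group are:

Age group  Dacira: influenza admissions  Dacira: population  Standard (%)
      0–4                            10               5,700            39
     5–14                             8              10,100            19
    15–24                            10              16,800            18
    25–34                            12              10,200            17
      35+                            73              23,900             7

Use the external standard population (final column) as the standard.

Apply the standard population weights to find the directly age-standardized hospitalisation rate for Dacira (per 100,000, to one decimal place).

Age-specific rates per 100,000 for Dacira: 175.44, 79.21, 59.52, 117.65, 305.44.
Standard weights: 0.39, 0.19, 0.18, 0.17, 0.07.
Standardized rate: 0.3900×175.44 + 0.1900×79.21 + 0.1800×59.52 + 0.1700×117.65 + 0.0700×305.44 = 135.5656 per 100,000.

135.6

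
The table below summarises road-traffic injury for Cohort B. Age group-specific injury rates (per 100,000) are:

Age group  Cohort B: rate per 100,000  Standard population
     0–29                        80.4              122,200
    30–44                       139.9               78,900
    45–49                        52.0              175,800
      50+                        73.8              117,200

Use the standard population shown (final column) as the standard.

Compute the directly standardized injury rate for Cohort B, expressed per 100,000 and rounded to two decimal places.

78.23

Standard total = 494,100; weights = 0.2473, 0.1597, 0.3558, 0.2372.
Standardized rate: 0.2473×80.4 + 0.1597×139.9 + 0.3558×52.0 + 0.2372×73.8 = 78.2310 per 100,000.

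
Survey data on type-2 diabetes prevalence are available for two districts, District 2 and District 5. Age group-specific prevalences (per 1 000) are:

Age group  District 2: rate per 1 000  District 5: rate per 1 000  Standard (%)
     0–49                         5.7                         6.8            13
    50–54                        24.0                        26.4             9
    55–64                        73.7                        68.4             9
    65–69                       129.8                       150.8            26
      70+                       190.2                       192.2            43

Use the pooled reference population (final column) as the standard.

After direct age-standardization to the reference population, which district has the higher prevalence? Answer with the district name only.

Standard weights: 0.13, 0.09, 0.09, 0.26, 0.43.
District 2: 0.1300×5.7 + 0.0900×24.0 + 0.0900×73.7 + 0.2600×129.8 + 0.4300×190.2 = 125.0680 per 1 000.
District 5: 0.1300×6.8 + 0.0900×26.4 + 0.0900×68.4 + 0.2600×150.8 + 0.4300×192.2 = 131.2700 per 1 000.

District 5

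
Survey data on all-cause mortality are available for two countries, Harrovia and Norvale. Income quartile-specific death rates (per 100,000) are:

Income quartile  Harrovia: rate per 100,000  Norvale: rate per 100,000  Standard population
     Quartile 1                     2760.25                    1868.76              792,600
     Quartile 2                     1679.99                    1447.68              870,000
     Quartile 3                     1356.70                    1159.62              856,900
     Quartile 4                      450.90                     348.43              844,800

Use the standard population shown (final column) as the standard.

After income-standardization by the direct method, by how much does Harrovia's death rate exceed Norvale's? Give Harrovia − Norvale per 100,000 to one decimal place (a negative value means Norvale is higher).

346.0

Standard total = 3,364,300; weights = 0.2356, 0.2586, 0.2547, 0.2511.
Harrovia: 0.2356×2760.25 + 0.2586×1679.99 + 0.2547×1356.70 + 0.2511×450.90 = 1543.5134 per 100,000.
Norvale: 0.2356×1868.76 + 0.2586×1447.68 + 0.2547×1159.62 + 0.2511×348.43 = 1197.4832 per 100,000.
Difference = 1543.5134 − 1197.4832 = 346.0301.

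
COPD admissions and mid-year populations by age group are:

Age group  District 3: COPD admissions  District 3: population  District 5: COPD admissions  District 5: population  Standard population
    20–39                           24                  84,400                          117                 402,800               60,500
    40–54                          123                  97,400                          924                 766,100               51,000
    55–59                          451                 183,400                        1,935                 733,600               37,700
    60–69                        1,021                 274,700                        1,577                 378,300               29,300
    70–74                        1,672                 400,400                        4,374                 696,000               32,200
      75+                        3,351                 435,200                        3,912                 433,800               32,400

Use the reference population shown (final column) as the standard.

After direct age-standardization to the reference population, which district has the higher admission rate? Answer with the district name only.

Age-specific rates per 10,000 for District 3: 2.84, 12.63, 24.59, 37.17, 41.76, 77.00.
For District 5: 2.90, 12.06, 26.38, 41.69, 62.84, 90.18.
Standard total = 243,100; weights = 0.2489, 0.2098, 0.1551, 0.1205, 0.1325, 0.1333.
District 3: 0.2489×2.84 + 0.2098×12.63 + 0.1551×24.59 + 0.1205×37.17 + 0.1325×41.76 + 0.1333×77.00 = 27.4437 per 10,000.
District 5: 0.2489×2.90 + 0.2098×12.06 + 0.1551×26.38 + 0.1205×41.69 + 0.1325×62.84 + 0.1333×90.18 = 32.7112 per 10,000.
The crude rates (45.02 vs 37.64) would put District 3 higher, but that reflects its age composition; once standardized to a common age structure, District 5 has the higher underlying rate.

District 5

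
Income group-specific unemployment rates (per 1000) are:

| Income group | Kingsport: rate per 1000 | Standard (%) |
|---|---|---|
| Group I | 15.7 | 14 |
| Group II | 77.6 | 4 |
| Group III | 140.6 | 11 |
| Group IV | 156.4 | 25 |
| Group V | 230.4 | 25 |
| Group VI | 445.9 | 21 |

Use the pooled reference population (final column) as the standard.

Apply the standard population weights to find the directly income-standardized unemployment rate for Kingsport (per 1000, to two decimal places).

Standard weights: 0.14, 0.04, 0.11, 0.25, 0.25, 0.21.
Standardized rate: 0.1400×15.7 + 0.0400×77.6 + 0.1100×140.6 + 0.2500×156.4 + 0.2500×230.4 + 0.2100×445.9 = 211.1070 per 1000.

211.11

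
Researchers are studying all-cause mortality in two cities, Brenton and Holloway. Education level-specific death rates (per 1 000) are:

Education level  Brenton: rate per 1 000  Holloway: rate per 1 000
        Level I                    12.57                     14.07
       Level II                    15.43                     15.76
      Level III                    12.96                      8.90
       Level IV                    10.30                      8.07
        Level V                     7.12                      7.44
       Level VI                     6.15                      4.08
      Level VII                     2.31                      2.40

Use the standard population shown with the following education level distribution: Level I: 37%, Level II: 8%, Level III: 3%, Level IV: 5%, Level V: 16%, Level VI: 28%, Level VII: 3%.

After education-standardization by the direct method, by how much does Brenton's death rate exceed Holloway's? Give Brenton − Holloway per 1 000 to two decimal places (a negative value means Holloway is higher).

Standard weights: 0.37, 0.08, 0.03, 0.05, 0.16, 0.28, 0.03.
Brenton: 0.3700×12.57 + 0.0800×15.43 + 0.0300×12.96 + 0.0500×10.30 + 0.1600×7.12 + 0.2800×6.15 + 0.0300×2.31 = 9.7196 per 1 000.
Holloway: 0.3700×14.07 + 0.0800×15.76 + 0.0300×8.90 + 0.0500×8.07 + 0.1600×7.44 + 0.2800×4.08 + 0.0300×2.40 = 9.5420 per 1 000.
Difference = 9.7196 − 9.5420 = 0.1776.

0.18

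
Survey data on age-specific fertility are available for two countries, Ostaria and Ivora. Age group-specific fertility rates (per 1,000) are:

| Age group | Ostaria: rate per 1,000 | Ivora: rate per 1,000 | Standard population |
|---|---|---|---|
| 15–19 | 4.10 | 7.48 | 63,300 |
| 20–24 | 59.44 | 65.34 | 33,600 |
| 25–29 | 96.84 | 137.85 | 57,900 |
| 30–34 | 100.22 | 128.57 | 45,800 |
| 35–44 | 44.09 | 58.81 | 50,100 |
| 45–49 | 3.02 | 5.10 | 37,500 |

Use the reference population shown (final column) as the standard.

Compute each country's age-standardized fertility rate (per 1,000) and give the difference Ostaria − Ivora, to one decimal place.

-17.0

Standard total = 288,200; weights = 0.2196, 0.1166, 0.2009, 0.1589, 0.1738, 0.1301.
Ostaria: 0.2196×4.10 + 0.1166×59.44 + 0.2009×96.84 + 0.1589×100.22 + 0.1738×44.09 + 0.1301×3.02 = 51.2699 per 1,000.
Ivora: 0.2196×7.48 + 0.1166×65.34 + 0.2009×137.85 + 0.1589×128.57 + 0.1738×58.81 + 0.1301×5.10 = 68.2740 per 1,000.
Difference = 51.2699 − 68.2740 = -17.0041.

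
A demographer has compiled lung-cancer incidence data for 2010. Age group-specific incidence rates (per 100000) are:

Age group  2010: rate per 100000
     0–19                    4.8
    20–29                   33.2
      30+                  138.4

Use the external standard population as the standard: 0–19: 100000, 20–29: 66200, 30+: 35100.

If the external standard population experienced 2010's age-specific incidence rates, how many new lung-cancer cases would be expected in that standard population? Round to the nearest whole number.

Expected new lung-cancer cases = Σ (standard pop × age-specific rate ÷ 100000)
= 100000×4.8/100000 + 66200×33.2/100000 + 35100×138.4/100000
= 4.80 + 21.98 + 48.58 = 75.36.

75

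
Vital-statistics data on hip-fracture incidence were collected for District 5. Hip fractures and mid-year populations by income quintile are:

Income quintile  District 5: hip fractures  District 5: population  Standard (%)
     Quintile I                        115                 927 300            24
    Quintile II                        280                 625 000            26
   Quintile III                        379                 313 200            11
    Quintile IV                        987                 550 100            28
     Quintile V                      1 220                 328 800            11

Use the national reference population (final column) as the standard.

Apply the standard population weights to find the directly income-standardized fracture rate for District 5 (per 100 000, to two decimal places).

Income-specific rates per 100 000 for District 5: 12.40, 44.80, 121.01, 179.42, 371.05.
Standard weights: 0.24, 0.26, 0.11, 0.28, 0.11.
Standardized rate: 0.2400×12.40 + 0.2600×44.80 + 0.1100×121.01 + 0.2800×179.42 + 0.1100×371.05 = 118.9886 per 100 000.

118.99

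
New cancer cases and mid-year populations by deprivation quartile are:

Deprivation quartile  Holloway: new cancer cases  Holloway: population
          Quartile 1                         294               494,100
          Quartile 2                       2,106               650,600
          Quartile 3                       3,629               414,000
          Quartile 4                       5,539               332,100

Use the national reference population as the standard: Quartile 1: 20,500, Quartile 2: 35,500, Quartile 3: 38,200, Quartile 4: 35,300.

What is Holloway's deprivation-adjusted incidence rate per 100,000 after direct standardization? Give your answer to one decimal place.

811.4

Deprivation-specific rates per 100,000 for Holloway: 59.50, 323.70, 876.57, 1667.87.
Standard total = 129,500; weights = 0.1583, 0.2741, 0.2950, 0.2726.
Standardized rate: 0.1583×59.50 + 0.2741×323.70 + 0.2950×876.57 + 0.2726×1667.87 = 811.3669 per 100,000.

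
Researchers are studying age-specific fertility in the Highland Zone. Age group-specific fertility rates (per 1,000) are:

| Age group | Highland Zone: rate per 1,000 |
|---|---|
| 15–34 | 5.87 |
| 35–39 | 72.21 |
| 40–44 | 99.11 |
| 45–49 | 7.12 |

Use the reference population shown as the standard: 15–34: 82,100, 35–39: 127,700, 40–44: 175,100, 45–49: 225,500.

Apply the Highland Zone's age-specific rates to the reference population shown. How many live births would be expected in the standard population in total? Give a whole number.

Expected live births = Σ (standard pop × age-specific rate ÷ 1,000)
= 82,100×5.87/1,000 + 127,700×72.21/1,000 + 175,100×99.11/1,000 + 225,500×7.12/1,000
= 481.93 + 9221.22 + 17354.16 + 1605.56 = 28662.87.

28663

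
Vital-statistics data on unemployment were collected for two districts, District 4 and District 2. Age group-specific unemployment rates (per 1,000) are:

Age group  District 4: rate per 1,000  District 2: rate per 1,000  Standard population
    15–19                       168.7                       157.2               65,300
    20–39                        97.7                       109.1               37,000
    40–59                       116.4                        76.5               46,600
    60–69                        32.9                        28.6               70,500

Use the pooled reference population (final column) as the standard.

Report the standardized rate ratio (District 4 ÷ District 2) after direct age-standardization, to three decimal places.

Standard total = 219,400; weights = 0.2976, 0.1686, 0.2124, 0.3213.
District 4: 0.2976×168.7 + 0.1686×97.7 + 0.2124×116.4 + 0.3213×32.9 = 101.9813 per 1,000.
District 2: 0.2976×157.2 + 0.1686×109.1 + 0.2124×76.5 + 0.3213×28.6 = 90.6247 per 1,000.
Ratio = 101.9813 ÷ 90.6247 = 1.12531.

1.125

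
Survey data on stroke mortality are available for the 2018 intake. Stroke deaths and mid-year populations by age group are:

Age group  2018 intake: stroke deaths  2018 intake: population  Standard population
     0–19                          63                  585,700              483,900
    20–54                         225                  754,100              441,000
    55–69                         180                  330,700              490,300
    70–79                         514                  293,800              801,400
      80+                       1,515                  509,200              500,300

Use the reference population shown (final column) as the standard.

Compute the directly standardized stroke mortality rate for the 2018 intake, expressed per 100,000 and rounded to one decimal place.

Age-specific rates per 100,000 for the 2018 intake: 10.76, 29.84, 54.43, 174.95, 297.53.
Standard total = 2,716,900; weights = 0.1781, 0.1623, 0.1805, 0.2950, 0.1841.
Standardized rate: 0.1781×10.76 + 0.1623×29.84 + 0.1805×54.43 + 0.2950×174.95 + 0.1841×297.53 = 122.9733 per 100,000.

123.0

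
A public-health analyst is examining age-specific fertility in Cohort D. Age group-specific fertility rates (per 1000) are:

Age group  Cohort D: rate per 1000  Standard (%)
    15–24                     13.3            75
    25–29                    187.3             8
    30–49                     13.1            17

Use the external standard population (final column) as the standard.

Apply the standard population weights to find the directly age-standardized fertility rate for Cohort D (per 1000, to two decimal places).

27.19

Standard weights: 0.75, 0.08, 0.17.
Standardized rate: 0.7500×13.3 + 0.0800×187.3 + 0.1700×13.1 = 27.1860 per 1000.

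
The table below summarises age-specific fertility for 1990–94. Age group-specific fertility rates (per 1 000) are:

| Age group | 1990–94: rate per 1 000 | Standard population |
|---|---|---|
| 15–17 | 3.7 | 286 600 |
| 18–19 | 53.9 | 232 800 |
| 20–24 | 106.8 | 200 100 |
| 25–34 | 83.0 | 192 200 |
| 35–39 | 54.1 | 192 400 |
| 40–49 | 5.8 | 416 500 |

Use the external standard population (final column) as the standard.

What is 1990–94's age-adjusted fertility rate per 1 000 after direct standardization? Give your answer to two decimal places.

41.93

Standard total = 1 520 600; weights = 0.1885, 0.1531, 0.1316, 0.1264, 0.1265, 0.2739.
Standardized rate: 0.1885×3.7 + 0.1531×53.9 + 0.1316×106.8 + 0.1264×83.0 + 0.1265×54.1 + 0.2739×5.8 = 41.9283 per 1 000.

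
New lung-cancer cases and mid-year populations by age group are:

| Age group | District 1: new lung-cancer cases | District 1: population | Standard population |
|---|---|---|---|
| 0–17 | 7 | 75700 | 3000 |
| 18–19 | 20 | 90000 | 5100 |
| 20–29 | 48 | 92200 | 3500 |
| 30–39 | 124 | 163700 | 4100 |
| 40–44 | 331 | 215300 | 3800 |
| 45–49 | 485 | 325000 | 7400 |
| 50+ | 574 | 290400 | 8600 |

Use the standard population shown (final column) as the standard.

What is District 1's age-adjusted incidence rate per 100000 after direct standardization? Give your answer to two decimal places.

Age-specific rates per 100000 for District 1: 9.25, 22.22, 52.06, 75.75, 153.74, 149.23, 197.66.
Standard total = 35500; weights = 0.0845, 0.1437, 0.0986, 0.1155, 0.1070, 0.2085, 0.2423.
Standardized rate: 0.0845×9.25 + 0.1437×22.22 + 0.0986×52.06 + 0.1155×75.75 + 0.1070×153.74 + 0.2085×149.23 + 0.2423×197.66 = 113.3023 per 100000.

113.30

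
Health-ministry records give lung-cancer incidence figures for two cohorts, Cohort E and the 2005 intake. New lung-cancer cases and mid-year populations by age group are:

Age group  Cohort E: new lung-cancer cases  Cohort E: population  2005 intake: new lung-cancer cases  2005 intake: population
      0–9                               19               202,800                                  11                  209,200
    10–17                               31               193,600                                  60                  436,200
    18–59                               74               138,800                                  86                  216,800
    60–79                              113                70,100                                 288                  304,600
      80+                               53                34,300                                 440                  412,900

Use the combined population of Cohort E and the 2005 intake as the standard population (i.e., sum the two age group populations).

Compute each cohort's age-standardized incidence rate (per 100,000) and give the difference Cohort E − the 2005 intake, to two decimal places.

Age-specific rates per 100,000 for Cohort E: 9.37, 16.01, 53.31, 161.20, 154.52.
For the 2005 intake: 5.26, 13.76, 39.67, 94.55, 106.56.
Combined standard total = 2,219,300; weights = 0.1856, 0.2838, 0.1602, 0.1688, 0.2015.
Cohort E: 0.1856×9.37 + 0.2838×16.01 + 0.1602×53.31 + 0.1688×161.20 + 0.2015×154.52 = 73.1785 per 100,000.
The 2005 intake: 0.1856×5.26 + 0.2838×13.76 + 0.1602×39.67 + 0.1688×94.55 + 0.2015×106.56 = 48.6723 per 100,000.
Difference = 73.1785 − 48.6723 = 24.5062.

24.51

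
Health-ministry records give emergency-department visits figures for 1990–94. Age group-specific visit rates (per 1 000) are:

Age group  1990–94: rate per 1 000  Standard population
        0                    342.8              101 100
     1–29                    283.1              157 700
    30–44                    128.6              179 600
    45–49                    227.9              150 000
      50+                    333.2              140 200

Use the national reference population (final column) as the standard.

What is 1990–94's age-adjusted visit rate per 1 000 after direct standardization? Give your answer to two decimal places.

251.58

Standard total = 728 600; weights = 0.1388, 0.2164, 0.2465, 0.2059, 0.1924.
Standardized rate: 0.1388×342.8 + 0.2164×283.1 + 0.2465×128.6 + 0.2059×227.9 + 0.1924×333.2 = 251.5758 per 1 000.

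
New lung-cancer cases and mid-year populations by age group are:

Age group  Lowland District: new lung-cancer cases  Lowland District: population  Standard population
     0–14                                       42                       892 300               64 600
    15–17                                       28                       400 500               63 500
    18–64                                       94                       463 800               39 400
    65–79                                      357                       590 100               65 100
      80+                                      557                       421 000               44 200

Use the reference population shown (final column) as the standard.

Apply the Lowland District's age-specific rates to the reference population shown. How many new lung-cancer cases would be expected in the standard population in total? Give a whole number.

113

Age-specific rates per 100 000 for the Lowland District: 4.71, 6.99, 20.27, 60.50, 132.30.
Expected new lung-cancer cases = Σ (standard pop × age-specific rate ÷ 100 000)
= 64 600×4.71/100 000 + 63 500×6.99/100 000 + 39 400×20.27/100 000 + 65 100×60.50/100 000 + 44 200×132.30/100 000
= 3.04 + 4.44 + 7.99 + 39.38 + 58.48 = 113.33.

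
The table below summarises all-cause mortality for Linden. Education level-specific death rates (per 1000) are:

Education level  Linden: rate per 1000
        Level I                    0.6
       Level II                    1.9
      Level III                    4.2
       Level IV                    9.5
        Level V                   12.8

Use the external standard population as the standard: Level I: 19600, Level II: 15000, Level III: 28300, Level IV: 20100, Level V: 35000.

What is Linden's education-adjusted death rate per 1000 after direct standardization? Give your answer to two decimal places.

Standard total = 118000; weights = 0.1661, 0.1271, 0.2398, 0.1703, 0.2966.
Standardized rate: 0.1661×0.6 + 0.1271×1.9 + 0.2398×4.2 + 0.1703×9.5 + 0.2966×12.8 = 6.7633 per 1000.

6.76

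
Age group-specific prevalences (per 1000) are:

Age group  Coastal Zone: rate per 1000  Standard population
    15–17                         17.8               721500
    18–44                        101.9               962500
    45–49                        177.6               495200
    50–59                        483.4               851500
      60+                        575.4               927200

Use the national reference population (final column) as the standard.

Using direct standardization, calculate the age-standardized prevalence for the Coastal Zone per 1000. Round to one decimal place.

289.0

Standard total = 3957900; weights = 0.1823, 0.2432, 0.1251, 0.2151, 0.2343.
Standardized rate: 0.1823×17.8 + 0.2432×101.9 + 0.1251×177.6 + 0.2151×483.4 + 0.2343×575.4 = 289.0409 per 1000.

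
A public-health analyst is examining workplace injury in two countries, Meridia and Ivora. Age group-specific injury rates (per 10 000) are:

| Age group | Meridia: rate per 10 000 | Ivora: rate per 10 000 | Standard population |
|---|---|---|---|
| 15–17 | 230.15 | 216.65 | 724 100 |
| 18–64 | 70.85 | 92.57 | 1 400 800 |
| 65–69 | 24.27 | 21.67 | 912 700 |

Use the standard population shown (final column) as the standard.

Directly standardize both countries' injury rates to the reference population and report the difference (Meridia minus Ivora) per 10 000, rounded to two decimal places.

-6.02

Standard total = 3 037 600; weights = 0.2384, 0.4612, 0.3005.
Meridia: 0.2384×230.15 + 0.4612×70.85 + 0.3005×24.27 = 94.8280 per 10 000.
Ivora: 0.2384×216.65 + 0.4612×92.57 + 0.3005×21.67 = 100.8449 per 10 000.
Difference = 94.8280 − 100.8449 = -6.0169.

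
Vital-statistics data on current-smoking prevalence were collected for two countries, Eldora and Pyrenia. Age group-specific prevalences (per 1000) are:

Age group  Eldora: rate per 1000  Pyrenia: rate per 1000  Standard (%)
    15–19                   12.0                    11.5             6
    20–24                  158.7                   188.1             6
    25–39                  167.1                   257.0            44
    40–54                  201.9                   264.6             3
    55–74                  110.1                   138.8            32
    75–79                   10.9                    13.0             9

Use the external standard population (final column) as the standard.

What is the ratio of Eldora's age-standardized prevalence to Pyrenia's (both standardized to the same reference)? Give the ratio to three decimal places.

Standard weights: 0.06, 0.06, 0.44, 0.03, 0.32, 0.09.
Eldora: 0.0600×12.0 + 0.0600×158.7 + 0.4400×167.1 + 0.0300×201.9 + 0.3200×110.1 + 0.0900×10.9 = 126.0360 per 1000.
Pyrenia: 0.0600×11.5 + 0.0600×188.1 + 0.4400×257.0 + 0.0300×264.6 + 0.3200×138.8 + 0.0900×13.0 = 178.5800 per 1000.
Ratio = 126.0360 ÷ 178.5800 = 0.70577.

0.706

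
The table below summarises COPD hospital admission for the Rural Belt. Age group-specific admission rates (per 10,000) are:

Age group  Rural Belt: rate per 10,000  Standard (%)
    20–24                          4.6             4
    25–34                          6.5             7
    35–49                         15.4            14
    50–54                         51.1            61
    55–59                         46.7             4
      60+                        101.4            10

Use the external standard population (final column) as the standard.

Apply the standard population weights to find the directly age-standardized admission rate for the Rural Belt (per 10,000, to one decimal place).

46.0

Standard weights: 0.04, 0.07, 0.14, 0.61, 0.04, 0.10.
Standardized rate: 0.0400×4.6 + 0.0700×6.5 + 0.1400×15.4 + 0.6100×51.1 + 0.0400×46.7 + 0.1000×101.4 = 45.9740 per 10,000.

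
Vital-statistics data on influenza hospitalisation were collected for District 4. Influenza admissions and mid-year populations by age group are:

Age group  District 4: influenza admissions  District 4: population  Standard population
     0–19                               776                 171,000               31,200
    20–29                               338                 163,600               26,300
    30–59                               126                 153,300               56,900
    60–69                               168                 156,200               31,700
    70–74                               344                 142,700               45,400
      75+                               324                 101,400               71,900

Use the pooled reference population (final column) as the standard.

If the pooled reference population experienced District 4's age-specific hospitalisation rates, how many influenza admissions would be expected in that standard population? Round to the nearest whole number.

616

Age-specific rates per 100,000 for District 4: 453.80, 206.60, 82.19, 107.55, 241.07, 319.53.
Expected influenza admissions = Σ (standard pop × age-specific rate ÷ 100,000)
= 31,200×453.80/100,000 + 26,300×206.60/100,000 + 56,900×82.19/100,000 + 31,700×107.55/100,000 + 45,400×241.07/100,000 + 71,900×319.53/100,000
= 141.59 + 54.34 + 46.77 + 34.09 + 109.44 + 229.74 = 615.97.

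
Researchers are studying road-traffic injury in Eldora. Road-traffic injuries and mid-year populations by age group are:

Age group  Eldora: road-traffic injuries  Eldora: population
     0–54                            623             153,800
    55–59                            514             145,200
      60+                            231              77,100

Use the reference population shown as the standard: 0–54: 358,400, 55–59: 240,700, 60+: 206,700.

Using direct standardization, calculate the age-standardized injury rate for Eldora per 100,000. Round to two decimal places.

362.76

Age-specific rates per 100,000 for Eldora: 405.07, 353.99, 299.61.
Standard total = 805,800; weights = 0.4448, 0.2987, 0.2565.
Standardized rate: 0.4448×405.07 + 0.2987×353.99 + 0.2565×299.61 = 362.7621 per 100,000.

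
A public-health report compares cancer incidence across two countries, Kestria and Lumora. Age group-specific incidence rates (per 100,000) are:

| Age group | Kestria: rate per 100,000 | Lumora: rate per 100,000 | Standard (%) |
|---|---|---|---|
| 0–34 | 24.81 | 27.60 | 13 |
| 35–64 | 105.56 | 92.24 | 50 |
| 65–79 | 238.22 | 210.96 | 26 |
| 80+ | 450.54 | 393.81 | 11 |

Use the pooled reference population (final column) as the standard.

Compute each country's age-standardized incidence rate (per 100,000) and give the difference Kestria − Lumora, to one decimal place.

19.6

Standard weights: 0.13, 0.50, 0.26, 0.11.
Kestria: 0.1300×24.81 + 0.5000×105.56 + 0.2600×238.22 + 0.1100×450.54 = 167.5019 per 100,000.
Lumora: 0.1300×27.60 + 0.5000×92.24 + 0.2600×210.96 + 0.1100×393.81 = 147.8767 per 100,000.
Difference = 167.5019 − 147.8767 = 19.6252.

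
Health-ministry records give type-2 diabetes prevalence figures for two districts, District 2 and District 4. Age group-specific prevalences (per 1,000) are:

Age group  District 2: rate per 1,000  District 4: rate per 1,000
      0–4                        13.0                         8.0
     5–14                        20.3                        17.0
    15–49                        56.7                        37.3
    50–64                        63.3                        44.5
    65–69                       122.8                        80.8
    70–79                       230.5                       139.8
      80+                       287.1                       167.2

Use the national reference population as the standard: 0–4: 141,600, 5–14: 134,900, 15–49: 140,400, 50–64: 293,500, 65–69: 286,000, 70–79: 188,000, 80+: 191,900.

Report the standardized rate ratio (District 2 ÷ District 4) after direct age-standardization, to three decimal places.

1.596

Standard total = 1,376,300; weights = 0.1029, 0.0980, 0.1020, 0.2133, 0.2078, 0.1366, 0.1394.
District 2: 0.1029×13.0 + 0.0980×20.3 + 0.1020×56.7 + 0.2133×63.3 + 0.2078×122.8 + 0.1366×230.5 + 0.1394×287.1 = 119.6453 per 1,000.
District 4: 0.1029×8.0 + 0.0980×17.0 + 0.1020×37.3 + 0.2133×44.5 + 0.2078×80.8 + 0.1366×139.8 + 0.1394×167.2 = 74.9841 per 1,000.
Ratio = 119.6453 ÷ 74.9841 = 1.59561.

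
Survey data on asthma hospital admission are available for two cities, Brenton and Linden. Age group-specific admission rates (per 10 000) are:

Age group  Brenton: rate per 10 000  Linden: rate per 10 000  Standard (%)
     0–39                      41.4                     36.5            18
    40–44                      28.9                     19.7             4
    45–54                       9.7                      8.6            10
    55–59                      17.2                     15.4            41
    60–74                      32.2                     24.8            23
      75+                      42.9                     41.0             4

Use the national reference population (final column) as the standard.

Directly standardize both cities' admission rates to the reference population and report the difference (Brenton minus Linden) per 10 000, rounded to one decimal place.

3.9

Standard weights: 0.18, 0.04, 0.10, 0.41, 0.23, 0.04.
Brenton: 0.1800×41.4 + 0.0400×28.9 + 0.1000×9.7 + 0.4100×17.2 + 0.2300×32.2 + 0.0400×42.9 = 25.7520 per 10 000.
Linden: 0.1800×36.5 + 0.0400×19.7 + 0.1000×8.6 + 0.4100×15.4 + 0.2300×24.8 + 0.0400×41.0 = 21.8760 per 10 000.
Difference = 25.7520 − 21.8760 = 3.8760.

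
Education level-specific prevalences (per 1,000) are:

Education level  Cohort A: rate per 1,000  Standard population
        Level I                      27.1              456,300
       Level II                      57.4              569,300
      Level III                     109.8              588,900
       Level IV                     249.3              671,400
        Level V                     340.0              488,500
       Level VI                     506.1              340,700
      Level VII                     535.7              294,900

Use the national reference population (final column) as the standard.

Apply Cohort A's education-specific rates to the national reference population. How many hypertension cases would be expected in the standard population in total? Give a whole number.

773581

Expected hypertension cases = Σ (standard pop × education-specific rate ÷ 1,000)
= 456,300×27.1/1,000 + 569,300×57.4/1,000 + 588,900×109.8/1,000 + 671,400×249.3/1,000 + 488,500×340.0/1,000 + 340,700×506.1/1,000 + 294,900×535.7/1,000
= 12365.73 + 32677.82 + 64661.22 + 167380.02 + 166090.00 + 172428.27 + 157977.93 = 773580.99.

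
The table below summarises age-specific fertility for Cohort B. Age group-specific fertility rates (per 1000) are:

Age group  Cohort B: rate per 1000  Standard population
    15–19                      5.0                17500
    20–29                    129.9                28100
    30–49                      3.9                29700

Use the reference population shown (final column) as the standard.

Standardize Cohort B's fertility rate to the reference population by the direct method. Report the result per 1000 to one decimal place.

Standard total = 75300; weights = 0.2324, 0.3732, 0.3944.
Standardized rate: 0.2324×5.0 + 0.3732×129.9 + 0.3944×3.9 = 51.1756 per 1000.

51.2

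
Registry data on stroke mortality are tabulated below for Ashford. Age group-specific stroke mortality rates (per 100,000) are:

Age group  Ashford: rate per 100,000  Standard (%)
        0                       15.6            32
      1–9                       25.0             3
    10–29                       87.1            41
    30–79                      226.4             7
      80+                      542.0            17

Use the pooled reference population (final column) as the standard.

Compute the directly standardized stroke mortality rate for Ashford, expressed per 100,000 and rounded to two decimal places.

Standard weights: 0.32, 0.03, 0.41, 0.07, 0.17.
Standardized rate: 0.3200×15.6 + 0.0300×25.0 + 0.4100×87.1 + 0.0700×226.4 + 0.1700×542.0 = 149.4410 per 100,000.

149.44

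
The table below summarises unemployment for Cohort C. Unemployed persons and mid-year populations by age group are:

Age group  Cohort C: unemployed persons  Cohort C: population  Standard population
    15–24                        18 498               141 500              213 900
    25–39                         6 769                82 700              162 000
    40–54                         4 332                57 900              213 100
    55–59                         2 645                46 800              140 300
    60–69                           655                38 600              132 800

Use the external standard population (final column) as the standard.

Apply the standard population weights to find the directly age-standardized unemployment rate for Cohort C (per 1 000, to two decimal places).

Age-specific rates per 1 000 for Cohort C: 130.728, 81.850, 74.819, 56.517, 16.969.
Standard total = 862 100; weights = 0.2481, 0.1879, 0.2472, 0.1627, 0.1540.
Standardized rate: 0.2481×130.728 + 0.1879×81.850 + 0.2472×74.819 + 0.1627×56.517 + 0.1540×16.969 = 78.1221 per 1 000.

78.12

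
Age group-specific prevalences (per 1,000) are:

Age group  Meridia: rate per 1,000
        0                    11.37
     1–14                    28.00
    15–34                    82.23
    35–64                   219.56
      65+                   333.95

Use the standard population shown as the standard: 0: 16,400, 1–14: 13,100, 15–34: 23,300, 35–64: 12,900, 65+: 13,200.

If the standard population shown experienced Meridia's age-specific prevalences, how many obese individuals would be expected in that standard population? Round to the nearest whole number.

9710

Expected obese individuals = Σ (standard pop × age-specific rate ÷ 1,000)
= 16,400×11.37/1,000 + 13,100×28.00/1,000 + 23,300×82.23/1,000 + 12,900×219.56/1,000 + 13,200×333.95/1,000
= 186.47 + 366.80 + 1915.96 + 2832.32 + 4408.14 = 9709.69.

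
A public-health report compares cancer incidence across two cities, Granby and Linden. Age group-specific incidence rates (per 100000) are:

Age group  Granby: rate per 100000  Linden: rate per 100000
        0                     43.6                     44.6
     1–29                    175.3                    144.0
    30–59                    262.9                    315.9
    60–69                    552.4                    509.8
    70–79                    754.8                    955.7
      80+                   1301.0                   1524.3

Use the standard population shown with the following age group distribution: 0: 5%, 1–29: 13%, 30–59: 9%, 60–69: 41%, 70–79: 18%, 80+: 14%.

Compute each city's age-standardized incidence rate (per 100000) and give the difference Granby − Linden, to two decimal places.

Standard weights: 0.05, 0.13, 0.09, 0.41, 0.18, 0.14.
Granby: 0.0500×43.6 + 0.1300×175.3 + 0.0900×262.9 + 0.4100×552.4 + 0.1800×754.8 + 0.1400×1301.0 = 593.1180 per 100000.
Linden: 0.0500×44.6 + 0.1300×144.0 + 0.0900×315.9 + 0.4100×509.8 + 0.1800×955.7 + 0.1400×1524.3 = 643.8270 per 100000.
Difference = 593.1180 − 643.8270 = -50.7090.

-50.71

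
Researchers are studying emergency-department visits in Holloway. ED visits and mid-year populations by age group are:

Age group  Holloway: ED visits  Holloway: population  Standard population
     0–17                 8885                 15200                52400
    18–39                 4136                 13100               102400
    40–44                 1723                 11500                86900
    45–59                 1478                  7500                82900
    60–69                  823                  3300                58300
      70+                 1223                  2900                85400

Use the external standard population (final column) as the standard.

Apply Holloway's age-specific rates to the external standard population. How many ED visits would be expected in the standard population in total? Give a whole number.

Age-specific rates per 1000 for Holloway: 584.539, 315.725, 149.826, 197.067, 249.394, 421.724.
Expected ED visits = Σ (standard pop × age-specific rate ÷ 1000)
= 52400×584.539/1000 + 102400×315.725/1000 + 86900×149.826/1000 + 82900×197.067/1000 + 58300×249.394/1000 + 85400×421.724/1000
= 30629.87 + 32330.26 + 13019.89 + 16336.83 + 14539.67 + 36015.24 = 142871.75.

142872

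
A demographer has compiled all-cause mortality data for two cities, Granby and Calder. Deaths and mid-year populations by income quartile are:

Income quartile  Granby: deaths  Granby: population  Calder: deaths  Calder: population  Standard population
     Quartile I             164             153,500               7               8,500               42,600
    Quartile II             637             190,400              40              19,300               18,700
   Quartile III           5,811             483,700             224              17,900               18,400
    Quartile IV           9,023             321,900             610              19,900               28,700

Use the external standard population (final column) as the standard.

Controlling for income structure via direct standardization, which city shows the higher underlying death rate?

Income-specific rates per 100,000 for Granby: 106.84, 334.56, 1201.36, 2803.04.
For Calder: 82.35, 207.25, 1251.40, 3065.33.
Standard total = 108,400; weights = 0.3930, 0.1725, 0.1697, 0.2648.
Granby: 0.3930×106.84 + 0.1725×334.56 + 0.1697×1201.36 + 0.2648×2803.04 = 1045.7577 per 100,000.
Calder: 0.3930×82.35 + 0.1725×207.25 + 0.1697×1251.40 + 0.2648×3065.33 = 1092.1075 per 100,000.
The crude rates (1360.16 vs 1342.99) would put Granby higher, but that reflects its income composition; once standardized to a common income structure, Calder has the higher underlying rate.

Calder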